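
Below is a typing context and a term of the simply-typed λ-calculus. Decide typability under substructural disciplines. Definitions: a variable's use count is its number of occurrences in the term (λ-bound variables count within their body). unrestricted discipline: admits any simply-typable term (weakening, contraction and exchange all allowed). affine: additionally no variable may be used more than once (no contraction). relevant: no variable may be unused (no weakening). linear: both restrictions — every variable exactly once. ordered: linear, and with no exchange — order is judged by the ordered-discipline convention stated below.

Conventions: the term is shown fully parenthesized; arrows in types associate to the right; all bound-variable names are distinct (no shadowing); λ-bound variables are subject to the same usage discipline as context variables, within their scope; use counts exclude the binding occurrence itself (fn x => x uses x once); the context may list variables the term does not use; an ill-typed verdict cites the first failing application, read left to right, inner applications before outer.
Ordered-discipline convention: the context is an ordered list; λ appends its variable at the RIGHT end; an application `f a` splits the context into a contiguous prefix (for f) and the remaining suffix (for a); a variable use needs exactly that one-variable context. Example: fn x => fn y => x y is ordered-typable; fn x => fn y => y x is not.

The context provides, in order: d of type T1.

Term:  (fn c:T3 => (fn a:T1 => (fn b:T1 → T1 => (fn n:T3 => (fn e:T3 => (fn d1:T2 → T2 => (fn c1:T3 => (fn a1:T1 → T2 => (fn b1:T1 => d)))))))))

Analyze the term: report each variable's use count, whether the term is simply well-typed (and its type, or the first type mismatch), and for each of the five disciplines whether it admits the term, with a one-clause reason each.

use counts: d=1; c (λ-bound)=0; a (λ-bound)=0; b (λ-bound)=0; n (λ-bound)=0; e (λ-bound)=0; d1 (λ-bound)=0; c1 (λ-bound)=0; a1 (λ-bound)=0; b1 (λ-bound)=0
uses in reading order: d
typing: well-typed at T3 → T1 → (T1 → T1) → T3 → T3 → (T2 → T2) → T3 → (T1 → T2) → T1 → T1
ordered: ✗, needs weakening: c, a, b, n, e, d1, c1, a1, b1 unused
linear: ✗, needs weakening: c, a, b, n, e, d1, c1, a1, b1 unused
affine: ✓, none of d, c, a, b, n, e, d1, c1, a1, b1 used more than once
relevant: ✗, needs weakening: c, a, b, n, e, d1, c1, a1, b1 unused
unrestricted: ✓, simply typable at T3 → T1 → (T1 → T1) → T3 → T3 → (T2 → T2) → T3 → (T1 → T2) → T1 → T1; W, C, E all held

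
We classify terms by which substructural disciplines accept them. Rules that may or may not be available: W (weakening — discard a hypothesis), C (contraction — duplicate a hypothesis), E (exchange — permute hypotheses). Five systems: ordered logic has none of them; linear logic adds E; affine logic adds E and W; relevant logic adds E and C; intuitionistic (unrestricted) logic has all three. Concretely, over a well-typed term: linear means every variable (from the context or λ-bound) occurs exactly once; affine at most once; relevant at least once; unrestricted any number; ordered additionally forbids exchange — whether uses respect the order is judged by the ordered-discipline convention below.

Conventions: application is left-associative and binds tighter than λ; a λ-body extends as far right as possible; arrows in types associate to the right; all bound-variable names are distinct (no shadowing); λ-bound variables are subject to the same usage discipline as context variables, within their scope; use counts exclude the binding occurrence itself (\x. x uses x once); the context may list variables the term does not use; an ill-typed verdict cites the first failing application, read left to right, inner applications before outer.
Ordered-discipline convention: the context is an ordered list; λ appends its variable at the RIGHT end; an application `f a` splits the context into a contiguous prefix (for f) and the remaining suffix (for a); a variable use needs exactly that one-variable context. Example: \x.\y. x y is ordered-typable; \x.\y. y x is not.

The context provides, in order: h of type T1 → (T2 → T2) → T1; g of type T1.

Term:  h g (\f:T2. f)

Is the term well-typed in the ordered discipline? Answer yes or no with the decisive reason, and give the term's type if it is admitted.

yes — one use each (h, g, f); ordered split holds; term : T1
use counts: h: 1, g: 1, f (λ-bound): 1
order of uses: h, g, f
typing: well-typed at T1
all disciplines: ordered ✓ | linear ✓ | affine ✓ | relevant ✓ | unrestricted ✓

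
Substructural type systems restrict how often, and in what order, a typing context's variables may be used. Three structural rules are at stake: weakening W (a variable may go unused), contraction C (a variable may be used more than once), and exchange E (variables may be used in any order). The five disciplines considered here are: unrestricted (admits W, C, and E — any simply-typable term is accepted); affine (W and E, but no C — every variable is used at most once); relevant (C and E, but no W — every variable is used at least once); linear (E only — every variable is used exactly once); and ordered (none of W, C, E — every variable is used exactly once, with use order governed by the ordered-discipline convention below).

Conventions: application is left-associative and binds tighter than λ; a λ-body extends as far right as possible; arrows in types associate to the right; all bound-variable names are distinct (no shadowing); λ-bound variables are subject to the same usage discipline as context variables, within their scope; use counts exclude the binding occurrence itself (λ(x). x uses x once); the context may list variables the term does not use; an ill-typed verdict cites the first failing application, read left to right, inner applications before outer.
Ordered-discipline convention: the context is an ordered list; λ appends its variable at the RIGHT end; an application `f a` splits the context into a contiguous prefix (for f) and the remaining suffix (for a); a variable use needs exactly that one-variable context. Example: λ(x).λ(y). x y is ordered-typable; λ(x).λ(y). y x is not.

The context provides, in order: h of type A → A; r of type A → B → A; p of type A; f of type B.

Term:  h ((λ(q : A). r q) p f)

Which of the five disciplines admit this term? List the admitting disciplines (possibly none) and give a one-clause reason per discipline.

admitted by: ordered, linear, affine, relevant, unrestricted
use counts: h: 1, r: 1, p: 1, f: 1, q (bound): 1
left-to-right use order: h, r, q, p, f
typing: the term checks, with type A
ordered ✓ (single-use (h, r, p, f, q), ordered derivation ok)
linear ✓ (h, r, p, f, q: one use apiece)
affine ✓ (at most one use each (h, r, p, f, q))
relevant ✓ (at least one use each (h, r, p, f, q))
unrestricted ✓ (type-checks (A) and nothing is barred)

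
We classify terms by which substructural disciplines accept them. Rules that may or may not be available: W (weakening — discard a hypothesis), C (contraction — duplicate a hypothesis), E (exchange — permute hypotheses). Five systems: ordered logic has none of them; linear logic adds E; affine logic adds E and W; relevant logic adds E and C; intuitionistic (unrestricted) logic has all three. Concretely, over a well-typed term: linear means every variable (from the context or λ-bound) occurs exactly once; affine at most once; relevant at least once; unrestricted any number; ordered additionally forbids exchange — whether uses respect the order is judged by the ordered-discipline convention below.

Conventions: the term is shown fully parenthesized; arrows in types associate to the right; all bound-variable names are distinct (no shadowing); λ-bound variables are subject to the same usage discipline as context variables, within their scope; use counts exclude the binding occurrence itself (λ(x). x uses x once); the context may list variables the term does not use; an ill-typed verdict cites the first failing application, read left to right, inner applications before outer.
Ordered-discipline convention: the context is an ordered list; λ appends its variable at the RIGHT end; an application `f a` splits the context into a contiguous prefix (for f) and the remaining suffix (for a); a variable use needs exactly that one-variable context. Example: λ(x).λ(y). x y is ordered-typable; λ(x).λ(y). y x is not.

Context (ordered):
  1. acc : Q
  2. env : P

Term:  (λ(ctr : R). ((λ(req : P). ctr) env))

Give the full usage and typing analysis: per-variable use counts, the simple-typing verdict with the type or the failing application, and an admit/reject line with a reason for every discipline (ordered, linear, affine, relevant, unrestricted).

variable uses: acc: 0; env: 1; ctr (bound): 1; req (bound): 0
order of uses: ctr, env
typing: well-typed — term : R -> R
ordered ✗ (acc, req never used (weakening))
linear ✗ (acc, req never used (weakening))
affine ✓ (acc, env, ctr, req: no repeats, contraction unneeded)
relevant ✗ (acc, req never used (weakening))
unrestricted ✓ (simply typable at R -> R; W, C, E all held)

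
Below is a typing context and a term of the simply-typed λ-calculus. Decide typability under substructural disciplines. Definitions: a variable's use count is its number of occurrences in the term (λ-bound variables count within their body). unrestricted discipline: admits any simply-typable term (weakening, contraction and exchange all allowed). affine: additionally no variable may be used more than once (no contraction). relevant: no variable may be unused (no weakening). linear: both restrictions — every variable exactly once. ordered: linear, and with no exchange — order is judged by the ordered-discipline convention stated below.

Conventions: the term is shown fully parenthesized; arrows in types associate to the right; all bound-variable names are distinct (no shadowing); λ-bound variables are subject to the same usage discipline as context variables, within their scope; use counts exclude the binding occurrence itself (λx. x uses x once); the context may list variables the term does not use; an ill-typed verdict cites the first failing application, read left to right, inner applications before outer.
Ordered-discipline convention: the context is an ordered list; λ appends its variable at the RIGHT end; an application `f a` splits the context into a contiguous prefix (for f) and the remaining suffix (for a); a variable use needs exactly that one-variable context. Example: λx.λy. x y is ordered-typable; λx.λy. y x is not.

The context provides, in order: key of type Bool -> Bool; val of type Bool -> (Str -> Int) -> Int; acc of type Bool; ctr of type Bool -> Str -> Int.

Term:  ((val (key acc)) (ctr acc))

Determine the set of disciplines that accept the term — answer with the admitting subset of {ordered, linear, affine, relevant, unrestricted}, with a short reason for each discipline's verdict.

admitting disciplines: relevant, unrestricted
counts: key: 1×; val: 1×; acc: 2×; ctr: 1×
order of uses: val, key, acc, ctr, acc
typing: ✓ — Int
ordered ✗ (needs contraction — acc ×2)
linear ✗ (needs contraction — acc ×2)
affine ✗ (needs contraction — acc ×2)
relevant ✓ (none of key, val, acc, ctr goes unused)
unrestricted ✓ (well-typed at Int; no restrictions here)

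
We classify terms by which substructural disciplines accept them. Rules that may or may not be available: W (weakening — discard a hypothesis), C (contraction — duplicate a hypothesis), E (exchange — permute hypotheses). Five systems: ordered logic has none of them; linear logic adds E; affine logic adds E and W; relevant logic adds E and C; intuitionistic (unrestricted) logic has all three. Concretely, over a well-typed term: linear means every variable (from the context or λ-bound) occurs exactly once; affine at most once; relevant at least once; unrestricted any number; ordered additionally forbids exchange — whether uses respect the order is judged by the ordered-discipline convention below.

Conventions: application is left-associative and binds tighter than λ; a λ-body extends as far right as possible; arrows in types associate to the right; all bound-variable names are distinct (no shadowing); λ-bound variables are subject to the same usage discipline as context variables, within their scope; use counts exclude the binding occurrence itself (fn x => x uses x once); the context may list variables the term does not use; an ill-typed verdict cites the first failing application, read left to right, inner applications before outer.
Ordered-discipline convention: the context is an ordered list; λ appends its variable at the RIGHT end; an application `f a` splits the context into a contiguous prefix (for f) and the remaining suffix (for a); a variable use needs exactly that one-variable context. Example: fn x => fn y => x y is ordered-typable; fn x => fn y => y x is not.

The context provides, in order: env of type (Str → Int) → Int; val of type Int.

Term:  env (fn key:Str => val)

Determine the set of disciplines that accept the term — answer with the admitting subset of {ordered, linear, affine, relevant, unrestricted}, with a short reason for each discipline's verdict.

accepted by: affine, unrestricted
variable uses: env ×1; val ×1; key (λ-bound) ×0
left-to-right use order: env, val
typing: well-typed — term : Int
ordered: ✗, needs weakening: key unused
linear: ✗, needs weakening: key unused
affine: ✓, none of env, val, key used more than once
relevant: ✗, needs weakening: key unused
unrestricted: ✓, simply typable at Int; W, C, E all held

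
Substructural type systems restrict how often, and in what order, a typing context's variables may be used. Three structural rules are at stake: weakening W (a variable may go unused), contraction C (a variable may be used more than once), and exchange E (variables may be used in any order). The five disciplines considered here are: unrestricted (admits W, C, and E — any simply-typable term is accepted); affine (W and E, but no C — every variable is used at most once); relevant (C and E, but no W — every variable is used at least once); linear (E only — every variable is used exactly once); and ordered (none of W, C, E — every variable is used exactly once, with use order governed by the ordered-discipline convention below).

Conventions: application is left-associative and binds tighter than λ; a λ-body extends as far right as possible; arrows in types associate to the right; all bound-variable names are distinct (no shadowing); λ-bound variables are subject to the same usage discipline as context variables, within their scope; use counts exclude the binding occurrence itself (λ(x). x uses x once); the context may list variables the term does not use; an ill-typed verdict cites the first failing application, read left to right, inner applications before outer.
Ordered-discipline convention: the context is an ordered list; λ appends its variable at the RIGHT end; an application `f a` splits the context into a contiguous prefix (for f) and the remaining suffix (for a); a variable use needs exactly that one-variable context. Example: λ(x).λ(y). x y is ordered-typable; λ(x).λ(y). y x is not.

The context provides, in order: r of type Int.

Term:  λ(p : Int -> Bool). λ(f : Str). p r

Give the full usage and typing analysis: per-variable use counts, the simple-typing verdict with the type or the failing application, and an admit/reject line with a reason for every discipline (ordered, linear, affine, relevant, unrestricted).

variable uses: r: 1, p [bound]: 1, f [bound]: 0
order of uses: p, r
typing: well-typed — term : (Int -> Bool) -> Str -> Bool
ordered ✗ (unused: f — weakening required)
linear ✗ (unused: f — weakening required)
affine ✓ (none of r, p, f used more than once)
relevant ✗ (unused: f — weakening required)
unrestricted ✓ (well-typed at (Int -> Bool) -> Str -> Bool; no restrictions here)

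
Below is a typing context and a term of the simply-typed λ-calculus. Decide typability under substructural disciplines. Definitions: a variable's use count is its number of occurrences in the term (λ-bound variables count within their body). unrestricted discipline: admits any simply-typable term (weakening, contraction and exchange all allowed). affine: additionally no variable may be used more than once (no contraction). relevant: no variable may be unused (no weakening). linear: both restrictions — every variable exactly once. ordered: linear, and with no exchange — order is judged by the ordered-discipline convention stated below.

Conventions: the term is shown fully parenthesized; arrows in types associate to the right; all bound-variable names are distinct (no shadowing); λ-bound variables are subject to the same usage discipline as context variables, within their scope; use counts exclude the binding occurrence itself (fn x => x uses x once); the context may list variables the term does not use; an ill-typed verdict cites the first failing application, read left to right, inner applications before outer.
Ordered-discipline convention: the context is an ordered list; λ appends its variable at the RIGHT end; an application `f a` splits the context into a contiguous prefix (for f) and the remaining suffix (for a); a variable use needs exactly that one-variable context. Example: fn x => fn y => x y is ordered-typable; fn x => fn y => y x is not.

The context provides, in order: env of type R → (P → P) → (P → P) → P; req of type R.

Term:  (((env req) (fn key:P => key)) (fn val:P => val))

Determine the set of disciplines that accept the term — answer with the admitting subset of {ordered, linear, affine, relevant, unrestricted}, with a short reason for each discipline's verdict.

admitted in: ordered, linear, affine, relevant, unrestricted
variable uses: env: 1×, req: 1×, key (bound): 1×, val (bound): 1×
left-to-right use order: env, req, key, val
typing: the term checks, with type P
ordered: ✓ — single-use (env, req, key, val), ordered derivation ok
linear: ✓ — single use per variable (env, req, key, val)
affine: ✓ — env, req, key, val: no repeats, contraction unneeded
relevant: ✓ — none of env, req, key, val goes unused
unrestricted: ✓ — typability at P is all that's needed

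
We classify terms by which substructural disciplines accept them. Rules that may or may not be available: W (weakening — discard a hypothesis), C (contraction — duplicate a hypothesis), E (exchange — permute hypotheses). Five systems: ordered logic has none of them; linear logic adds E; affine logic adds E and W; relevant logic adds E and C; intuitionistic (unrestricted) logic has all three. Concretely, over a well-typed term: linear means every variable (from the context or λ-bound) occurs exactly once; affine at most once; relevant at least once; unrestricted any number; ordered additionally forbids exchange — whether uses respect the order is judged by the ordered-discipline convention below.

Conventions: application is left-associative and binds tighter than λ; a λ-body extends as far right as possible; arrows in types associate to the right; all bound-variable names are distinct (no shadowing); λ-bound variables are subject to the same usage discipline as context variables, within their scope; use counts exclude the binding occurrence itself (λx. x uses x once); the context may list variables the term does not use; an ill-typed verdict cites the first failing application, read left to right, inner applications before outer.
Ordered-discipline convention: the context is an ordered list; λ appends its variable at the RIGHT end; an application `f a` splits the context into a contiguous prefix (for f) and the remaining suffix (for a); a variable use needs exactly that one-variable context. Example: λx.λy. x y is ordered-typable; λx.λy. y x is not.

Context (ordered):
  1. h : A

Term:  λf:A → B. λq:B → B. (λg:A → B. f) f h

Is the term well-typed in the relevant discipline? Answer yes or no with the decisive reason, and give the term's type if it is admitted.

no — needs weakening: q, g unused
counts: h=1, f [bound]=2, q [bound]=0, g [bound]=0
left-to-right use order: f, f, h
typing: well-typed at (A → B) → (B → B) → B
all disciplines: ordered ✗ · linear ✗ · affine ✗ · relevant ✗ · unrestricted ✓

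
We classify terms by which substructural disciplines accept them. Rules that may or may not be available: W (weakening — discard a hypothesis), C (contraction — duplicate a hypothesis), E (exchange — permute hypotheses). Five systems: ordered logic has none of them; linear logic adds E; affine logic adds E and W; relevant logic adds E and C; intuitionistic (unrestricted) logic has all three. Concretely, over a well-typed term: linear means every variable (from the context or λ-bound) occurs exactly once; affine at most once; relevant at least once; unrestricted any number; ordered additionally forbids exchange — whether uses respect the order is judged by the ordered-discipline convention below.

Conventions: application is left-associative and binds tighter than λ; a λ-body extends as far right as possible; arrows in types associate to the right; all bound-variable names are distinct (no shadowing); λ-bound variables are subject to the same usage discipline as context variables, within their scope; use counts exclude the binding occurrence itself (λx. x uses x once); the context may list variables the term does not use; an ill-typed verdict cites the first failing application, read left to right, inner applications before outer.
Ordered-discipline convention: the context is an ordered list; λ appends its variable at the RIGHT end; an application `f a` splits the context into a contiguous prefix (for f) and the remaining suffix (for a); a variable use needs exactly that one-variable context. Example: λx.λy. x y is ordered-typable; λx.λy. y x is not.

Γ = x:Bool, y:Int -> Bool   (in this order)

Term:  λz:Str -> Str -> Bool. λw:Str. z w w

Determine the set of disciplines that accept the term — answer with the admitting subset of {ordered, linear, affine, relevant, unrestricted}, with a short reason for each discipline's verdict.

admitted in: unrestricted
usage: x ×0; y ×0; z [bound] ×1; w [bound] ×2
order of uses: z, w, w
typing: the term checks, with type (Str -> Str -> Bool) -> Str -> Bool
ordered ✗ (repeated use of w ×2; needs weakening: x, y unused)
linear ✗ (repeated use of w ×2; needs weakening: x, y unused)
affine ✗ (repeated use of w ×2)
relevant ✗ (needs weakening: x, y unused)
unrestricted ✓ (well-typed at (Str -> Str -> Bool) -> Str -> Bool; no restrictions here)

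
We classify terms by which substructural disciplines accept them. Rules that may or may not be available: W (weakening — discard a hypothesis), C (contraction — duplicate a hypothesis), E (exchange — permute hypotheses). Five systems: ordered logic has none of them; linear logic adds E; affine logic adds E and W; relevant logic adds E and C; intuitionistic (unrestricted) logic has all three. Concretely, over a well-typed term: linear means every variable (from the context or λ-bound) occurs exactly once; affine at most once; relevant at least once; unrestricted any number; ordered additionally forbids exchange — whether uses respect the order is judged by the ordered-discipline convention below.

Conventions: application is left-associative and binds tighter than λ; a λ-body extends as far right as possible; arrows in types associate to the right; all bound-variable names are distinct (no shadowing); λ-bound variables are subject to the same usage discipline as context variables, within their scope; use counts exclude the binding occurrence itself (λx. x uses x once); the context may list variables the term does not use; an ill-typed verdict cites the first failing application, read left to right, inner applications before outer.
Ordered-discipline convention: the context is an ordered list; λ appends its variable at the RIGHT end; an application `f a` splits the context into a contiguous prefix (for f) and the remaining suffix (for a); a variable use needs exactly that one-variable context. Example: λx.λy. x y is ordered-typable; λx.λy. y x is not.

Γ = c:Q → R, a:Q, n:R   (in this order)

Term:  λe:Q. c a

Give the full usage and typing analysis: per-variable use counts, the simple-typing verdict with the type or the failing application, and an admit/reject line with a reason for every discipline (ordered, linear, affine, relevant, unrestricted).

counts: c: 1; a: 1; n: 0; e (λ-bound): 0
left-to-right use order: c, a
typing: well-typed at Q → R
ordered: ✗ — n, e never used (weakening)
linear: ✗ — n, e never used (weakening)
affine: ✓ — no duplicate uses among c, a, n, e
relevant: ✗ — n, e never used (weakening)
unrestricted: ✓ — typability at Q → R is all that's needed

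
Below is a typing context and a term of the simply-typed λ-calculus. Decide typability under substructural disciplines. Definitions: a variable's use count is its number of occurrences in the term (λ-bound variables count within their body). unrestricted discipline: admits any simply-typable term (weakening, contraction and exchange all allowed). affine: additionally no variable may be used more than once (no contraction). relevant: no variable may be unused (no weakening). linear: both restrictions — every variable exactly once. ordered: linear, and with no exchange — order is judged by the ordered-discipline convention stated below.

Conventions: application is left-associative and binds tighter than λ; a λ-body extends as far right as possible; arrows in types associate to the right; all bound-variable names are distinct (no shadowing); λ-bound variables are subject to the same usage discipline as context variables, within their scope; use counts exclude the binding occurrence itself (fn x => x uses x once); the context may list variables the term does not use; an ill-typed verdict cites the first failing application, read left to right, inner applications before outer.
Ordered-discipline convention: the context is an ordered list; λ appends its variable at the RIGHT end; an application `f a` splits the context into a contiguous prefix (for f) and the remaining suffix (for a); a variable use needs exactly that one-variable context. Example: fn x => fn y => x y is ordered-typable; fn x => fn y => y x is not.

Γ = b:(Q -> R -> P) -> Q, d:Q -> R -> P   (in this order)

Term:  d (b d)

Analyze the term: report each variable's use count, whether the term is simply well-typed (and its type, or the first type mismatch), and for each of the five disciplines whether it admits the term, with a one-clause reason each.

variable uses: b: 1, d: 2
left-to-right use order: d, b, d
typing: well-typed at R -> P
ordered: ✗ — repeated use of d ×2
linear: ✗ — repeated use of d ×2
affine: ✗ — repeated use of d ×2
relevant: ✓ — at least one use each (b, d)
unrestricted: ✓ — simply typable at R -> P; W, C, E all held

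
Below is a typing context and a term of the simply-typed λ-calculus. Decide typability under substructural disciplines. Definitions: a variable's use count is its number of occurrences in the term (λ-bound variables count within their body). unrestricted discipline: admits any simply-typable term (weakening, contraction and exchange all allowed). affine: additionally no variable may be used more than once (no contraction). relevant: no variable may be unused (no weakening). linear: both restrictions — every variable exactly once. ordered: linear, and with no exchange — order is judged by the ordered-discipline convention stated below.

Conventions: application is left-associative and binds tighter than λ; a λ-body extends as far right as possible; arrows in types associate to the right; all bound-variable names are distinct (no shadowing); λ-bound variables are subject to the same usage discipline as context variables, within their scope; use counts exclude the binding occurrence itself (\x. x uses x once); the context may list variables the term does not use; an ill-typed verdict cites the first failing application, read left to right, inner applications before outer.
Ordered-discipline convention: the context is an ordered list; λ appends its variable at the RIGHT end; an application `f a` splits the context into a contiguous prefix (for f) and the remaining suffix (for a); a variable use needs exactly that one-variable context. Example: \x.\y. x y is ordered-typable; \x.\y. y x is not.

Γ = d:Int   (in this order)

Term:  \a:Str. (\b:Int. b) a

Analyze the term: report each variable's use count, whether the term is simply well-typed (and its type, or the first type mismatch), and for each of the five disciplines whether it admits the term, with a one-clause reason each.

variable uses: d: 0; a (bound): 1; b (bound): 1
use order (left to right): b, a
typing: ill-typed: an argument Str mismatches the expected Int
ordered ✗ (not simply typable)
linear ✗ (fails simple typing)
affine ✗ (a type mismatch blocks all five)
relevant ✗ (the type mismatch rejects it)
unrestricted ✗ (not simply typable)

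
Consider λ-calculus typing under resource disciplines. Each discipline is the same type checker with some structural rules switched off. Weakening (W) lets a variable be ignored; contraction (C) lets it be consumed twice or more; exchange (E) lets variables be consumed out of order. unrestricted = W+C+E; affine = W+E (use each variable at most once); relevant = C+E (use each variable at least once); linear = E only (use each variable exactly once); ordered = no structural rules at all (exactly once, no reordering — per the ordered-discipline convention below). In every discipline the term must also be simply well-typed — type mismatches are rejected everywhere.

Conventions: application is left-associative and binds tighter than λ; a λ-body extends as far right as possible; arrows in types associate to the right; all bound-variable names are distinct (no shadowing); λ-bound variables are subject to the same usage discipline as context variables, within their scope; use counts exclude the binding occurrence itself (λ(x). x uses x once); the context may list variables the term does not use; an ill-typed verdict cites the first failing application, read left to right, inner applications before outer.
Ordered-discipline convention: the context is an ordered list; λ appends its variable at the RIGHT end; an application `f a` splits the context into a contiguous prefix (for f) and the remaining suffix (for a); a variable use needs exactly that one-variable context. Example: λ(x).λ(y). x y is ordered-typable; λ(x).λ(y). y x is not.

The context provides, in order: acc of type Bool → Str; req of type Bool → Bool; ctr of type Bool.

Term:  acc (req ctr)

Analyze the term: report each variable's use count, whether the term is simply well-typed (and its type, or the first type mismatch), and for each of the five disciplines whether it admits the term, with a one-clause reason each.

variable uses: acc: 1×; req: 1×; ctr: 1×
order of uses: acc, req, ctr
typing: well-typed at Str
ordered: ✓ — one use each (acc, req, ctr); ordered split holds
linear: ✓ — single use per variable (acc, req, ctr)
affine: ✓ — no duplicate uses among acc, req, ctr
relevant: ✓ — none of acc, req, ctr goes unused
unrestricted: ✓ — type-checks (Str) and nothing is barred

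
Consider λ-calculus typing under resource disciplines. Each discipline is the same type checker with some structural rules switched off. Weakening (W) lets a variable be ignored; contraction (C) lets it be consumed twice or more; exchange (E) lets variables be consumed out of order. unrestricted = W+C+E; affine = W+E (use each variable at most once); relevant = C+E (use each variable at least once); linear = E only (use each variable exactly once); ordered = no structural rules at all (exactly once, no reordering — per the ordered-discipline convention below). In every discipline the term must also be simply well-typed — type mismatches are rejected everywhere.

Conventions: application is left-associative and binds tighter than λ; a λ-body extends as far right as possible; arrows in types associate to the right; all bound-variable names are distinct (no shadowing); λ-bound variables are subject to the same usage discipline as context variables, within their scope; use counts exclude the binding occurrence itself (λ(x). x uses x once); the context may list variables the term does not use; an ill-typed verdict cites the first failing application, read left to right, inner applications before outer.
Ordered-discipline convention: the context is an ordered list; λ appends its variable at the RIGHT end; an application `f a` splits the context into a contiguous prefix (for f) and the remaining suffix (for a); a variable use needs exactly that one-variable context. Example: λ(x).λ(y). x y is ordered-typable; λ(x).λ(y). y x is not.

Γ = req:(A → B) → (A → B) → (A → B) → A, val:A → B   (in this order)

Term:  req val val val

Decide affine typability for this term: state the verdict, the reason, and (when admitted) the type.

no — repeated use of val ×3
variable uses: req=1; val=3
left-to-right use order: req, val, val, val
typing: the term checks, with type A
per-discipline verdicts: ordered ✗, linear ✗, affine ✗, relevant ✓, unrestricted ✓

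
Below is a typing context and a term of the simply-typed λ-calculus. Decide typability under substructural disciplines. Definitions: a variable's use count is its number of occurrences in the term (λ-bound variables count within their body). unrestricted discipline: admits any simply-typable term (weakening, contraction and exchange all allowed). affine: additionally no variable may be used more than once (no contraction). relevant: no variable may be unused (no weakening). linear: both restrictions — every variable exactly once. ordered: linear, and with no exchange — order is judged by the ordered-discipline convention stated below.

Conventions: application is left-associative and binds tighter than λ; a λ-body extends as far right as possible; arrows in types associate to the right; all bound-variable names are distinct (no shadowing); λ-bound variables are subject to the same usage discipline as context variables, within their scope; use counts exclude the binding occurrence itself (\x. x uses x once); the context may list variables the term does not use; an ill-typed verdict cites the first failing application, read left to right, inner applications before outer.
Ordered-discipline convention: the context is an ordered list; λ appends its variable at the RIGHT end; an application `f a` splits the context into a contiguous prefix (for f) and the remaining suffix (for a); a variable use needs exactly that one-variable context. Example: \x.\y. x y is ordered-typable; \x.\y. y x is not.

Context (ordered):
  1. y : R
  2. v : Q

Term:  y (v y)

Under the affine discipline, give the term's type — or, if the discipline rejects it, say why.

not well-typed under affine — not simply typable
variable uses: y ×2; v ×1
uses in reading order: y, v, y
typing: ill-typed: non-function type Q applied to an argument
across the five disciplines: ordered ✗ | linear ✗ | affine ✗ | relevant ✗ | unrestricted ✗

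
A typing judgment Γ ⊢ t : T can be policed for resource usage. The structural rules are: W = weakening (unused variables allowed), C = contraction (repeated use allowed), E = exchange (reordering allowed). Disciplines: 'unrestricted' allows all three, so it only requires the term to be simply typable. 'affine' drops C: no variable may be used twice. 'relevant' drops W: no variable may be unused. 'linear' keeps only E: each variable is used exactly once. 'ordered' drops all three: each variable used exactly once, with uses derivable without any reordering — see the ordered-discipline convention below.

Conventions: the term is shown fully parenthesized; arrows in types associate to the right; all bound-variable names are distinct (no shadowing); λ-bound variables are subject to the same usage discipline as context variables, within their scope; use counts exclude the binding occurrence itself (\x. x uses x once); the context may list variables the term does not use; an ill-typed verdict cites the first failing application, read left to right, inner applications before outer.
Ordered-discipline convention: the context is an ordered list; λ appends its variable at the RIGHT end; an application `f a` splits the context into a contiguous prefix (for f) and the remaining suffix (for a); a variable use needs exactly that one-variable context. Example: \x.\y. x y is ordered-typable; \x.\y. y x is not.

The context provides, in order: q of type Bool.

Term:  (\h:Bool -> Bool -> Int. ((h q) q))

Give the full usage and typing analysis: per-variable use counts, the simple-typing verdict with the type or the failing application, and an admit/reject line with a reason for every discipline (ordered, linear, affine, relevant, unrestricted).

use counts: q: 2; h (λ-bound): 1
use order (left to right): h, q, q
typing: well-typed — term : (Bool -> Bool -> Int) -> Int
ordered: ✗ — needs contraction — q ×2
linear: ✗ — needs contraction — q ×2
affine: ✗ — needs contraction — q ×2
relevant: ✓ — every one of q, h appears
unrestricted: ✓ — simply typable at (Bool -> Bool -> Int) -> Int; W, C, E all held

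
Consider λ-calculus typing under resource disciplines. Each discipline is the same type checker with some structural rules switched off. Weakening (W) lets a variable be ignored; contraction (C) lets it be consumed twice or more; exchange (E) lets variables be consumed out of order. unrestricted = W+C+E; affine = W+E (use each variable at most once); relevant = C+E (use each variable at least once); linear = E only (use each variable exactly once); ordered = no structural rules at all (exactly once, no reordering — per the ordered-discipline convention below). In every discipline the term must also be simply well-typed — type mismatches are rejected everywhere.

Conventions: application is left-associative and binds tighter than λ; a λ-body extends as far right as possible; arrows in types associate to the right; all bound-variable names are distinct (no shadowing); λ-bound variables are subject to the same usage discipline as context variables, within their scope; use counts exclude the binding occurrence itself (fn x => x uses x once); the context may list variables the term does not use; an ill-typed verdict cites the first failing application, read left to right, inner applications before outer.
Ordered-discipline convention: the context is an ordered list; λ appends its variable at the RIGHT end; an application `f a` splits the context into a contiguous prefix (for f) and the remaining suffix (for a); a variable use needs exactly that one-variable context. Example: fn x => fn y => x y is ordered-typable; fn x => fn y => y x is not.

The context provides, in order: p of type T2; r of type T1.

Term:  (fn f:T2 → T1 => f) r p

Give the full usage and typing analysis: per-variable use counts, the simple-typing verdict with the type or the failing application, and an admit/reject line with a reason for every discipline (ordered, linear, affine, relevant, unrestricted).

use counts: p: 1, r: 1, f (λ-bound): 1
left-to-right use order: f, r, p
typing: ill-typed: an application expects T2 → T1 but receives T1
ordered: ✗, not simply typable
linear: ✗, fails simple typing
affine: ✗, a type mismatch blocks all five
relevant: ✗, the type mismatch rejects it
unrestricted: ✗, not simply typable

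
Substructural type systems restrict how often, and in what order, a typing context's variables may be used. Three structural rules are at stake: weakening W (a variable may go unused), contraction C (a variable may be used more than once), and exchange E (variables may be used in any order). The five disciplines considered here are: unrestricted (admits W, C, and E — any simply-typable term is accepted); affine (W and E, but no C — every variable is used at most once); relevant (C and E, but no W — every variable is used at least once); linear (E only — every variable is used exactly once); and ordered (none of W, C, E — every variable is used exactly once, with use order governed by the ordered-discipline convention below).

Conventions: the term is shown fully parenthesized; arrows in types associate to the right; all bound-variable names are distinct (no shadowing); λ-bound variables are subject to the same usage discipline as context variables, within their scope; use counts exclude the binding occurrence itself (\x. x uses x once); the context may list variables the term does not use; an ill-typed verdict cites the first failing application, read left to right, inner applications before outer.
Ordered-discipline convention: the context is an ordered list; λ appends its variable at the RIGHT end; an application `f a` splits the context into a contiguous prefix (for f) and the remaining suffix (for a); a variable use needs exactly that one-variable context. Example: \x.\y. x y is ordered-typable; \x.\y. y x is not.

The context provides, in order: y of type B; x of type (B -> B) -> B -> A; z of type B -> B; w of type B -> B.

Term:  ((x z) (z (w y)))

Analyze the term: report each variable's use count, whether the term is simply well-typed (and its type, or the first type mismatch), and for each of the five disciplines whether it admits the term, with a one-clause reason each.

usage: y ×1; x ×1; z ×2; w ×1
use order (left to right): x, z, z, w, y
typing: ✓ — A
ordered: ✗, z ×2 used more than once (contraction)
linear: ✗, z ×2 used more than once (contraction)
affine: ✗, z ×2 used more than once (contraction)
relevant: ✓, every one of y, x, z, w appears
unrestricted: ✓, well-typed at A; no restrictions here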